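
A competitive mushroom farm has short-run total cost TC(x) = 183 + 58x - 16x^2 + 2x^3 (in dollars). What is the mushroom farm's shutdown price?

$26 per unit

Short-run supply begins at min AVC. From VC = 58x - 16x^2 + 2x^3, AVC = 58 - 16x + 2x^2.
At the minimum of AVC, MC = AVC. MC = 58 - 32x + 6x^2; setting MC = AVC gives 4x^2 - 16x = 0, so x = 4. min AVC = 26.
So the shutdown price is $26.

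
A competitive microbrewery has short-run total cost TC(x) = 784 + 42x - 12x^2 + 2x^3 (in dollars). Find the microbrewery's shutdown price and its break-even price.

Shutdown price = min AVC. AVC = 42 - 12x + 2x^2, with vertex at x = 3 and minimum $24.
ATC = 784/x + 42 - 12x + 2x^2. Setting dATC/dx = −784/x^2 − 12 + 4x = 0 gives x = 7 (since 4·7^3 − 12·7^2 = 784).
min ATC = 784/7 + 42 − 12·7 + 2·7^2 = $168. That is the break-even price.
For $24 ≤ P < $168 the firm produces at a loss; below $24 it shuts down.

Shutdown price = $24; break-even price = $168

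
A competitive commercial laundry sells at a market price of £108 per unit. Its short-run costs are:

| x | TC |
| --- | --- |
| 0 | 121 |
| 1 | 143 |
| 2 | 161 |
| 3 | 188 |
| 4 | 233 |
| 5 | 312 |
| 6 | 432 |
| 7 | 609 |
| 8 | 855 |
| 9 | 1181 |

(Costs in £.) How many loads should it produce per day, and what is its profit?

Tabulate TR − TC: x=0: -121; x=1: -35; x=2: 55; x=3: 136; x=4: 199; x=5: 228; x=6: 216; x=7: 147; x=8: 9; x=9: -209.
Profit is maximized at x = 5. AVC there is 191/5 = £38.20 ≤ P, so producing beats shutting down (which would give -£121).

x = 5; profit = £228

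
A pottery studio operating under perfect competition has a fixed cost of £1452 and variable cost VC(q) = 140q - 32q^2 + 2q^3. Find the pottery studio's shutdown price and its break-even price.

AVC = 140 - 32q + 2q^2; minimized at q = 8, giving min AVC = £12. That is the shutdown price.
ATC = 1452/q + 140 - 32q + 2q^2. Setting dATC/dq = −1452/q^2 − 32 + 4q = 0 gives q = 11 (since 4·11^3 − 32·11^2 = 1452).
min ATC = 1452/11 + 140 − 32·11 + 2·11^2 = £162. That is the break-even price.
For £12 ≤ P < £162 the firm produces at a loss; below £12 it shuts down.

Shutdown price = £12; break-even price = £162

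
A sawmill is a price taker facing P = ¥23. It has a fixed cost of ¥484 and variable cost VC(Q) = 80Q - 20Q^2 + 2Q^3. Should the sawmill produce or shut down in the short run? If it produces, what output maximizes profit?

Variable cost is VC = 80Q - 20Q^2 + 2Q^3, so AVC = VC/Q = 80 - 20Q + 2Q^2 and MC = dTC/dQ = 80 - 40Q + 6Q^2.
AVC hits its minimum where MC = AVC, at Q = 5, giving min AVC = 80 - 20·5 + 2·5^2 = ¥30.
Since P = ¥23 < min AVC = ¥30, price fails to cover variable cost at any output.
The firm minimizes its loss by shutting down and losing only its fixed cost of ¥484.

Shut down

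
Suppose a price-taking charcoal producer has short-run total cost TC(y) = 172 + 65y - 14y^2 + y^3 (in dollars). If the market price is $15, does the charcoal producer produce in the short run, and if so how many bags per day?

Shut down

From TC, MC = TC'(y) = 65 - 28y + 3y^2 and AVC = VC/y = 65 - 14y + y^2.
The AVC parabola has its vertex at y = 14/2 = 7, where AVC = 65 - 14·7 + 7^2 = $16.
Since P = $15 < min AVC = $16, price fails to cover variable cost at any output.
The firm minimizes its loss by shutting down and losing only its fixed cost of $172.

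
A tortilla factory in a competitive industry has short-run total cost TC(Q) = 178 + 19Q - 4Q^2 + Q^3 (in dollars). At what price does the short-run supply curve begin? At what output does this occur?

The firm shuts down when price falls below the minimum of average variable cost. AVC = VC/Q = 19 - 4Q + Q^2.
dAVC/dQ = -4 + 2Q = 0 gives Q = 2. min AVC = 19 - 4·2 + 2^2 = 15.
The firm shuts down for any P below $15.

$15 per unit, at Q = 2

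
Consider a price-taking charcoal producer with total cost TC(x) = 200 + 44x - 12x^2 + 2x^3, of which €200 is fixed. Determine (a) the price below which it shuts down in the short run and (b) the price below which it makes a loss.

Shutdown price = €26; break-even price = €74

Shutdown price = min AVC. AVC = 44 - 12x + 2x^2, with vertex at x = 3 and minimum €26.
ATC = 200/x + 44 - 12x + 2x^2. Setting dATC/dx = −200/x^2 − 12 + 4x = 0 gives x = 5 (since 4·5^3 − 12·5^2 = 200).
min ATC = 200/5 + 44 − 12·5 + 2·5^2 = €74. That is the break-even price.
Between these two prices the firm operates at a loss; above €74 it earns a profit.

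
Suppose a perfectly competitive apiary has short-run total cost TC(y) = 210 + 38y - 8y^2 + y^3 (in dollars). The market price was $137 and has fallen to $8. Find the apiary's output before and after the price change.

AVC = 38 - 8y + y^2, minimized at y = 4 where min AVC = $22. MC = 38 - 16y + 3y^2.
With P = $137 above the shutdown price, P = MC gives y = 9.
At P = $8 < min AVC = $22, price no longer covers variable cost at any output, so the firm shuts down: y = 0.

Output falls from 9 to 0 (the firm shuts down)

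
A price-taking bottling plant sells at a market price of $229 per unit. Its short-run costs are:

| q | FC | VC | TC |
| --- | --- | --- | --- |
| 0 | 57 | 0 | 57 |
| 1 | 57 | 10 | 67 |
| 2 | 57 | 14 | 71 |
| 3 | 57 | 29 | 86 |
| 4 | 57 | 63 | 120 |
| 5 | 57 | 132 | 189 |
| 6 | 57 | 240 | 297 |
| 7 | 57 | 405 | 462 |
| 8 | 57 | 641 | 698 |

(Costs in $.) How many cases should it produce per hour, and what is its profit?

q = 7; profit = $1141

Tabulate TR − TC: q=0: -57; q=1: 162; q=2: 387; q=3: 601; q=4: 796; q=5: 956; q=6: 1077; q=7: 1141; q=8: 1134.
Profit is maximized at q = 7. AVC there is 405/7 = $57.86 ≤ P, so producing beats shutting down (which would give -$57).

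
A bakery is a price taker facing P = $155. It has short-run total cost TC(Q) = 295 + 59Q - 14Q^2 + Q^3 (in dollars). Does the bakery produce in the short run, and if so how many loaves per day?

Strip out fixed cost: VC = 59Q - 14Q^2 + Q^3. Then AVC = 59 - 14Q + Q^2 and MC = 59 - 28Q + 3Q^2.
The AVC parabola has its vertex at Q = 14/2 = 7, where AVC = 59 - 14·7 + 7^2 = $10.
Since P = $155 ≥ min AVC = $10, price covers variable cost and the firm should produce.
Solving P = MC: -96 - 28Q + 3Q^2 = 0 ⇒ Q = -8/3 or 12. On the upward-sloping branch, Q* = 12.
Check: AVC at Q = 12 is $35 ≤ P, so revenue covers variable cost.
Profit = P·Q − TC = 155·12 − 715 = $1145.

Produce at Q = 12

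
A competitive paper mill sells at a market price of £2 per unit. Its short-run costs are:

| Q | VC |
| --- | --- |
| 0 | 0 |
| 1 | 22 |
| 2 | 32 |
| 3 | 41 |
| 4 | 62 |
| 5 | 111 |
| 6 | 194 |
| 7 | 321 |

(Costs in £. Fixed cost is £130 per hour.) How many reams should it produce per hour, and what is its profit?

Q = 0 (shut down); profit = -£130

Tabulate TR − TC: Q=0: -130; Q=1: -150; Q=2: -158; Q=3: -165; Q=4: -184; Q=5: -231; Q=6: -312; Q=7: -437.
Profit is highest at Q = 0. Equivalently, the lowest AVC in the table is 41/3 ≈ £13.67 at Q = 3, and P = £2 falls below it — price never covers variable cost, so the firm shuts down and loses only its fixed cost.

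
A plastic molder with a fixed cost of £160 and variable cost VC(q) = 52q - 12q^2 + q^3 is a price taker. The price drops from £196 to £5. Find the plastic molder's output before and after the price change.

Output falls from 12 to 0 (the firm shuts down)

MC = 52 - 24q + 3q^2; the shutdown threshold is min AVC = £16 (at q = 6).
At P = £196 ≥ min AVC, set P = MC on the rising branch: q = 12.
At P = £5 < min AVC = £16, price no longer covers variable cost at any output, so the firm shuts down: q = 0.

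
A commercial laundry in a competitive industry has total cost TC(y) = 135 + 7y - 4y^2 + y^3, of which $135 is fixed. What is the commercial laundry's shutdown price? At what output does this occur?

The shutdown price is the minimum of AVC. VC = 7y - 4y^2 + y^3, so AVC = 7 - 4y + y^2.
At the minimum of AVC, MC = AVC. MC = 7 - 8y + 3y^2; setting MC = AVC gives 2y^2 - 4y = 0, so y = 2. min AVC = 3.
For P < $3 the firm produces nothing.

$3 per unit, at y = 2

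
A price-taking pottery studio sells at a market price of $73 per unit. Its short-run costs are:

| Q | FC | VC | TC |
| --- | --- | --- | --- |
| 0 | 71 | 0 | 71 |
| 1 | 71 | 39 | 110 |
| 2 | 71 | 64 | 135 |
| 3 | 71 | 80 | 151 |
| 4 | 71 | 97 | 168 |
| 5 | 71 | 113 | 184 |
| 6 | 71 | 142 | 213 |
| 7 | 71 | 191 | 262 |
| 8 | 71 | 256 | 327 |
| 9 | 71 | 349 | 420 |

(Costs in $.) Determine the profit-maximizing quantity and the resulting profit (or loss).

Q = 8; profit = $257

Profit at each row (π = 73Q − TC): Q=0: -71; Q=1: -37; Q=2: 11; Q=3: 68; Q=4: 124; Q=5: 181; Q=6: 225; Q=7: 249; Q=8: 257; Q=9: 237.
Profit is maximized at Q = 8. AVC there is 256/8 = $32 ≤ P, so producing beats shutting down (which would give -$71).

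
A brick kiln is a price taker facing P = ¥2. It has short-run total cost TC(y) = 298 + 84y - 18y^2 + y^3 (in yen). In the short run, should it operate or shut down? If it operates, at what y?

Shut down

Strip out fixed cost: VC = 84y - 18y^2 + y^3. Then AVC = 84 - 18y + y^2 and MC = 84 - 36y + 3y^2.
AVC is minimized where dAVC/dy = -18 + 2y = 0, at y = 9; min AVC = 84 - 18·9 + 9^2 = ¥3.
With P < min AVC (¥2 < ¥3), every unit sold adds to the loss.
The firm minimizes its loss by shutting down and losing only its fixed cost of ¥298.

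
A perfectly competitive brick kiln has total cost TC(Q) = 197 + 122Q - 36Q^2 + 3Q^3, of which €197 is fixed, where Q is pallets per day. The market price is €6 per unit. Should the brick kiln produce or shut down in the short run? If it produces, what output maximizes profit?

Strip out fixed cost: VC = 122Q - 36Q^2 + 3Q^3. Then AVC = 122 - 36Q + 3Q^2 and MC = 122 - 72Q + 9Q^2.
AVC hits its minimum where MC = AVC, at Q = 6, giving min AVC = 122 - 36·6 + 3·6^2 = €14.
With P < min AVC (€6 < €14), every unit sold adds to the loss.
Best response: produce nothing and absorb the €197 fixed cost.

Shut down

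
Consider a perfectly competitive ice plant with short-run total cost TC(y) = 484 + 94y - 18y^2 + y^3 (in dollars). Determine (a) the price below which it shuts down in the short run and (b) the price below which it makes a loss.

Shutdown price = $13; break-even price = $61

AVC = 94 - 18y + y^2; minimized at y = 9, giving min AVC = $13. That is the shutdown price.
ATC = 484/y + 94 - 18y + y^2. Setting dATC/dy = −484/y^2 − 18 + 2y = 0 gives y = 11 (since 2·11^3 − 18·11^2 = 484).
min ATC = 484/11 + 94 − 18·11 + 11^2 = $61. That is the break-even price.
For $13 ≤ P < $61 the firm produces at a loss; below $13 it shuts down.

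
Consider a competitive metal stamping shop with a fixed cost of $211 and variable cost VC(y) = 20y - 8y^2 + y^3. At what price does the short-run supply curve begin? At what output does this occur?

The firm shuts down when price falls below the minimum of average variable cost. AVC = VC/y = 20 - 8y + y^2.
At the minimum of AVC, MC = AVC. MC = 20 - 16y + 3y^2; setting MC = AVC gives 2y^2 - 8y = 0, so y = 4. min AVC = 4.
The firm shuts down for any P below $4.

$4 per unit, at y = 4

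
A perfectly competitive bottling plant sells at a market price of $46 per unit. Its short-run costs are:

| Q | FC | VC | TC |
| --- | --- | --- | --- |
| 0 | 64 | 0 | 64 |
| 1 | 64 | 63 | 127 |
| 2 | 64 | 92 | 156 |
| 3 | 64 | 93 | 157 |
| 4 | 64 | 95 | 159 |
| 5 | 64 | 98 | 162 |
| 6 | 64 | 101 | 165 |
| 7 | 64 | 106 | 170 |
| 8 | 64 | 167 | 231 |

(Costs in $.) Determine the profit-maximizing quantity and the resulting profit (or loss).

Q = 7; profit = $152

Tabulate TR − TC: Q=0: -64; Q=1: -81; Q=2: -64; Q=3: -19; Q=4: 25; Q=5: 68; Q=6: 111; Q=7: 152; Q=8: 137.
Profit is maximized at Q = 7. AVC there is 106/7 = $15.14 ≤ P, so producing beats shutting down (which would give -$64).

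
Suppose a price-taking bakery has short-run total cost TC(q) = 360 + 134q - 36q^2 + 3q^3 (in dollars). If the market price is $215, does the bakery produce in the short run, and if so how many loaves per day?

Produce at q = 9

From TC, MC = TC'(q) = 134 - 72q + 9q^2 and AVC = VC/q = 134 - 36q + 3q^2.
AVC hits its minimum where MC = AVC, at q = 6, giving min AVC = 134 - 36·6 + 3·6^2 = $26.
P = $215 exceeds min AVC = $26, so the firm stays open.
Solving P = MC: -81 - 72q + 9q^2 = 0 ⇒ q = -1 or 9. On the upward-sloping branch, q* = 9.
Check: AVC at q = 9 is $53 ≤ P, so revenue covers variable cost.
Profit = P·q − TC = 215·9 − 837 = $1098.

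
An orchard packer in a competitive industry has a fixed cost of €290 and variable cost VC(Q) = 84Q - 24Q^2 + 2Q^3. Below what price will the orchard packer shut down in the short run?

€12 per unit

The shutdown price is the minimum of AVC. VC = 84Q - 24Q^2 + 2Q^3, so AVC = 84 - 24Q + 2Q^2.
dAVC/dQ = -24 + 4Q = 0 gives Q = 6. min AVC = 84 - 24·6 + 2·6^2 = 12.
For P < €12 the firm produces nothing.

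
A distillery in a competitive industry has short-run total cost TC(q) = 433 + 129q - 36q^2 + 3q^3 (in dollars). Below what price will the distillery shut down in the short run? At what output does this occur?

$21 per unit, at q = 6

The shutdown price is the minimum of AVC. VC = 129q - 36q^2 + 3q^3, so AVC = 129 - 36q + 3q^2.
At the minimum of AVC, MC = AVC. MC = 129 - 72q + 9q^2; setting MC = AVC gives 6q^2 - 36q = 0, so q = 6. min AVC = 21.
The firm shuts down for any P below $21.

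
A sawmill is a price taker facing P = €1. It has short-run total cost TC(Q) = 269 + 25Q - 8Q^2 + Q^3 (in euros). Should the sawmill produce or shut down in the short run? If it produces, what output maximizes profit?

Variable cost is VC = 25Q - 8Q^2 + Q^3, so AVC = VC/Q = 25 - 8Q + Q^2 and MC = dTC/dQ = 25 - 16Q + 3Q^2.
AVC hits its minimum where MC = AVC, at Q = 4, giving min AVC = 25 - 8·4 + 4^2 = €9.
Since P = €1 < min AVC = €9, price fails to cover variable cost at any output.
Shutting down limits the loss to fixed cost, €269.

Shut down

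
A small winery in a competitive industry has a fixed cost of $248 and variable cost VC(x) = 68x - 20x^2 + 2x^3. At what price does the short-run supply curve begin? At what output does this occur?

$18 per unit, at x = 5

The firm shuts down when price falls below the minimum of average variable cost. AVC = VC/x = 68 - 20x + 2x^2.
dAVC/dx = -20 + 4x = 0 gives x = 5. min AVC = 68 - 20·5 + 2·5^2 = 18.
The firm shuts down for any P below $18.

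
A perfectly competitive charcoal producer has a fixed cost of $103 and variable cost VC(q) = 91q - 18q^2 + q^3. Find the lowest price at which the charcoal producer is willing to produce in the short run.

$10 per unit

The firm shuts down when price falls below the minimum of average variable cost. AVC = VC/q = 91 - 18q + q^2.
At the minimum of AVC, MC = AVC. MC = 91 - 36q + 3q^2; setting MC = AVC gives 2q^2 - 18q = 0, so q = 9. min AVC = 10.
For P < $10 the firm produces nothing.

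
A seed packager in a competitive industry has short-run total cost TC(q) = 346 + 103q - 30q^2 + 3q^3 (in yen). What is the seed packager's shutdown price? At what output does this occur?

¥28 per unit, at q = 5

The firm shuts down when price falls below the minimum of average variable cost. AVC = VC/q = 103 - 30q + 3q^2.
dAVC/dq = -30 + 6q = 0 gives q = 5. min AVC = 103 - 30·5 + 3·5^2 = 28.
For P < ¥28 the firm produces nothing.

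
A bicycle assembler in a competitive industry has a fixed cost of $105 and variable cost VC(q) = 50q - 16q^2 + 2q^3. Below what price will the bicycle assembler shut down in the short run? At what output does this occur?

$18 per unit, at q = 4

The shutdown price is the minimum of AVC. VC = 50q - 16q^2 + 2q^3, so AVC = 50 - 16q + 2q^2.
At the minimum of AVC, MC = AVC. MC = 50 - 32q + 6q^2; setting MC = AVC gives 4q^2 - 16q = 0, so q = 4. min AVC = 18.
For P < $18 the firm produces nothing.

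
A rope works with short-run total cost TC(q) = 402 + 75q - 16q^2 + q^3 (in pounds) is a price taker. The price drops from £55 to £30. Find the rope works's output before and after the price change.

Output falls from 10 to 9

MC = 75 - 32q + 3q^2; the shutdown threshold is min AVC = £11 (at q = 8).
At P = £55 ≥ min AVC, set P = MC on the rising branch: q = 10.
At P = £30 ≥ min AVC, set P = MC: q = 9. The firm stays open but cuts output.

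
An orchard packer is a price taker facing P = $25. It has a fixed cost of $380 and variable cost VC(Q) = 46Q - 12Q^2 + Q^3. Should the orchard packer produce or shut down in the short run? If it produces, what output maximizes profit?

From TC, MC = TC'(Q) = 46 - 24Q + 3Q^2 and AVC = VC/Q = 46 - 12Q + Q^2.
AVC is minimized where dAVC/dQ = -12 + 2Q = 0, at Q = 6; min AVC = 46 - 12·6 + 6^2 = $10.
P = $25 exceeds min AVC = $10, so the firm stays open.
Solving P = MC: 21 - 24Q + 3Q^2 = 0 ⇒ Q = 1 or 7. On the upward-sloping branch, Q* = 7.
Check: AVC at Q = 7 is $11 ≤ P, so revenue covers variable cost.
Profit = P·Q − TC = 25·7 − 457 = -$282, a loss, but smaller than the $380 fixed cost the firm would lose by shutting down.

Produce at Q = 7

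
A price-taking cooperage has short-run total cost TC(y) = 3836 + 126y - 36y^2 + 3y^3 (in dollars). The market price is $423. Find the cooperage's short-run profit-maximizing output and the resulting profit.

AVC = 126 - 36y + 3y^2 has its minimum $18 at y = 6; price $423 clears that bar, so the firm operates.
MC = 126 - 72y + 9y^2. Setting P = MC and taking the root on the rising branch gives y* = 11.
TR = 423·11 = 4653. TC = 3836 + 1023 = 4859. Profit = 4653 − 4859 = -$206.
That loss of $206 beats the $3836 the firm would lose by shutting down; producing recovers $3630 of fixed cost.

Profit = -$206 at y = 11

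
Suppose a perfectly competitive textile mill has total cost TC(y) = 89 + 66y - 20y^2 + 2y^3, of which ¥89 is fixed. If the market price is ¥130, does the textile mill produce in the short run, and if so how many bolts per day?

Produce at y = 8

Strip out fixed cost: VC = 66y - 20y^2 + 2y^3. Then AVC = 66 - 20y + 2y^2 and MC = 66 - 40y + 6y^2.
AVC is minimized where dAVC/dy = -20 + 4y = 0, at y = 5; min AVC = 66 - 20·5 + 2·5^2 = ¥16.
Because ¥130 ≥ ¥16, revenue can cover variable cost; the firm operates.
Solving P = MC: -64 - 40y + 6y^2 = 0 ⇒ y = -4/3 or 8. On the upward-sloping branch, y* = 8.
Check: AVC at y = 8 is ¥34 ≤ P, so revenue covers variable cost.
Profit = P·y − TC = 130·8 − 361 = ¥679.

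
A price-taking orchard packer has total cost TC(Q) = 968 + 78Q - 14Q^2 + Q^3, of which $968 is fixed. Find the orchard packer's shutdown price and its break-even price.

AVC = 78 - 14Q + Q^2; minimized at Q = 7, giving min AVC = $29. That is the shutdown price.
ATC = 968/Q + 78 - 14Q + Q^2. Setting dATC/dQ = −968/Q^2 − 14 + 2Q = 0 gives Q = 11 (since 2·11^3 − 14·11^2 = 968).
min ATC = 968/11 + 78 − 14·11 + 11^2 = $133. That is the break-even price.
Between these two prices the firm operates at a loss; above $133 it earns a profit.

Shutdown price = $29; break-even price = $133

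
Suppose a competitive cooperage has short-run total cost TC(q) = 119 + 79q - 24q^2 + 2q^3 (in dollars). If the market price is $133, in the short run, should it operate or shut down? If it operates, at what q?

From TC, MC = TC'(q) = 79 - 48q + 6q^2 and AVC = VC/q = 79 - 24q + 2q^2.
AVC is minimized where dAVC/dq = -24 + 4q = 0, at q = 6; min AVC = 79 - 24·6 + 2·6^2 = $7.
Because $133 ≥ $7, revenue can cover variable cost; the firm operates.
Set P = MC: 133 = 79 - 48q + 6q^2 → -54 - 48q + 6q^2 = 0. The roots are q = -1 and q = 9; the profit-maximizing output is on the rising part of MC, so q* = 9.
Check: AVC at q = 9 is $25 ≤ P, so revenue covers variable cost.
Profit = P·q − TC = 133·9 − 344 = $853.

Produce at q = 9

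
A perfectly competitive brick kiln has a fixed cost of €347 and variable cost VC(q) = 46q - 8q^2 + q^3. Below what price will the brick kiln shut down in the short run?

The firm shuts down when price falls below the minimum of average variable cost. AVC = VC/q = 46 - 8q + q^2.
At the minimum of AVC, MC = AVC. MC = 46 - 16q + 3q^2; setting MC = AVC gives 2q^2 - 8q = 0, so q = 4. min AVC = 30.
For P < €30 the firm produces nothing.

€30 per unit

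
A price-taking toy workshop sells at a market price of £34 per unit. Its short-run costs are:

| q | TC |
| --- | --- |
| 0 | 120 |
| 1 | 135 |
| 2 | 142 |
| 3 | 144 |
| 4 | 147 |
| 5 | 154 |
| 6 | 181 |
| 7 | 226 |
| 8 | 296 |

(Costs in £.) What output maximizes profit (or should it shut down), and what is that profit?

q = 6; profit = £23

Tabulate TR − TC: q=0: -120; q=1: -101; q=2: -74; q=3: -42; q=4: -11; q=5: 16; q=6: 23; q=7: 12; q=8: -24.
Profit is maximized at q = 6. AVC there is 61/6 = £10.17 ≤ P, so producing beats shutting down (which would give -£120).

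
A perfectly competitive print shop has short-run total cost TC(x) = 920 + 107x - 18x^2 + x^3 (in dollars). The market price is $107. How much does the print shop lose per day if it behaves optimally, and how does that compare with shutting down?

AVC = 107 - 18x + x^2; min AVC = $26 at x = 9. Since P = $107 ≥ min AVC, the firm produces.
MC = 107 - 36x + 3x^2. Setting P = MC and taking the root on the rising branch gives x* = 12.
TR = 107·12 = 1284. TC = 920 + 420 = 1340. Profit = 1284 − 1340 = -$56.
By producing, the firm covers all variable cost plus $864 of fixed cost; shutting down would lose the full $920.

Profit = -$56 at x = 12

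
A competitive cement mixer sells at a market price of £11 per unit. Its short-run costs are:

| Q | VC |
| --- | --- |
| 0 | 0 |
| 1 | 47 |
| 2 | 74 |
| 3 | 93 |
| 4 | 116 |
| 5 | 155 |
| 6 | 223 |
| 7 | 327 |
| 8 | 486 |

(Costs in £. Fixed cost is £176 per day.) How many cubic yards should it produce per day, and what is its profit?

Q = 0 (shut down); profit = -£176

Compute π = P·Q − TC at each output: Q=0: -176; Q=1: -212; Q=2: -228; Q=3: -236; Q=4: -248; Q=5: -276; Q=6: -333; Q=7: -426; Q=8: -574.
Profit is highest at Q = 0. Equivalently, the lowest AVC in the table is 116/4 ≈ £29 at Q = 4, and P = £11 falls below it — price never covers variable cost, so the firm shuts down and loses only its fixed cost.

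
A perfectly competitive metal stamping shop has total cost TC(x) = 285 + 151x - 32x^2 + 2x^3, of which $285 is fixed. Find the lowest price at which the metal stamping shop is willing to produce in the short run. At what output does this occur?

Short-run supply begins at min AVC. From VC = 151x - 32x^2 + 2x^3, AVC = 151 - 32x + 2x^2.
At the minimum of AVC, MC = AVC. MC = 151 - 64x + 6x^2; setting MC = AVC gives 4x^2 - 32x = 0, so x = 8. min AVC = 23.
So the shutdown price is $23.

$23 per unit, at x = 8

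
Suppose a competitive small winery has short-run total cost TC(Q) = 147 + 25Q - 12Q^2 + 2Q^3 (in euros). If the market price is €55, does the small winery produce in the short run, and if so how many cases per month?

Produce at Q = 5

From TC, MC = TC'(Q) = 25 - 24Q + 6Q^2 and AVC = VC/Q = 25 - 12Q + 2Q^2.
AVC hits its minimum where MC = AVC, at Q = 3, giving min AVC = 25 - 12·3 + 2·3^2 = €7.
Because €55 ≥ €7, revenue can cover variable cost; the firm operates.
Set P = MC: 55 = 25 - 24Q + 6Q^2 → -30 - 24Q + 6Q^2 = 0. The roots are Q = -1 and Q = 5; the profit-maximizing output is on the rising part of MC, so Q* = 5.
Check: AVC at Q = 5 is €15 ≤ P, so revenue covers variable cost.
Profit = P·Q − TC = 55·5 − 222 = €53.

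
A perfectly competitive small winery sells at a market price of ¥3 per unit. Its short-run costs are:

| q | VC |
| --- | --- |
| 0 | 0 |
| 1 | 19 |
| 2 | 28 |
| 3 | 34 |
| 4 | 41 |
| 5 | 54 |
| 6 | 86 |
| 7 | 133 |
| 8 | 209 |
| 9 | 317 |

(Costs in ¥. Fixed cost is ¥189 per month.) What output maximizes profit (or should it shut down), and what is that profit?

Tabulate TR − TC: q=0: -189; q=1: -205; q=2: -211; q=3: -214; q=4: -218; q=5: -228; q=6: -257; q=7: -301; q=8: -374; q=9: -479.
Profit is highest at q = 0. Equivalently, the lowest AVC in the table is 41/4 ≈ ¥10.25 at q = 4, and P = ¥3 falls below it — price never covers variable cost, so the firm shuts down and loses only its fixed cost.

q = 0 (shut down); profit = -¥189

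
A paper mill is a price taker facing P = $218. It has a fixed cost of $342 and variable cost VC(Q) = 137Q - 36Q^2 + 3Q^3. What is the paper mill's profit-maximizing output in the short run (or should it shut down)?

Produce at Q = 9

Variable cost is VC = 137Q - 36Q^2 + 3Q^3, so AVC = VC/Q = 137 - 36Q + 3Q^2 and MC = dTC/dQ = 137 - 72Q + 9Q^2.
AVC is minimized where dAVC/dQ = -36 + 6Q = 0, at Q = 6; min AVC = 137 - 36·6 + 3·6^2 = $29.
Because $218 ≥ $29, revenue can cover variable cost; the firm operates.
Set P = MC: 218 = 137 - 72Q + 9Q^2 → -81 - 72Q + 9Q^2 = 0. The roots are Q = -1 and Q = 9; the profit-maximizing output is on the rising part of MC, so Q* = 9.
Check: AVC at Q = 9 is $56 ≤ P, so revenue covers variable cost.
Profit = P·Q − TC = 218·9 − 846 = $1116.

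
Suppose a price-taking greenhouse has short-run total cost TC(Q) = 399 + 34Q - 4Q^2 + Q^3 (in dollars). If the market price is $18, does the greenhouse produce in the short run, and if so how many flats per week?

Strip out fixed cost: VC = 34Q - 4Q^2 + Q^3. Then AVC = 34 - 4Q + Q^2 and MC = 34 - 8Q + 3Q^2.
AVC is minimized where dAVC/dQ = -4 + 2Q = 0, at Q = 2; min AVC = 34 - 4·2 + 2^2 = $30.
With P < min AVC ($18 < $30), every unit sold adds to the loss.
Shutting down limits the loss to fixed cost, $399.

Shut down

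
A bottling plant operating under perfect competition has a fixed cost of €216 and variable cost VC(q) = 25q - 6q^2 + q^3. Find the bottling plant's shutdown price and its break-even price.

Shutdown price = min AVC. AVC = 25 - 6q + q^2, with vertex at q = 3 and minimum €16.
ATC = 216/q + 25 - 6q + q^2. Setting dATC/dq = −216/q^2 − 6 + 2q = 0 gives q = 6 (since 2·6^3 − 6·6^2 = 216).
min ATC = 216/6 + 25 − 6·6 + 6^2 = €61. That is the break-even price.
Between these two prices the firm operates at a loss; above €61 it earns a profit.

Shutdown price = €16; break-even price = €61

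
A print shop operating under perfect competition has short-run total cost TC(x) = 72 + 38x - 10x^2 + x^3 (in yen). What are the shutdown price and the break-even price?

Shutdown price = min AVC. AVC = 38 - 10x + x^2, with vertex at x = 5 and minimum ¥13.
ATC = 72/x + 38 - 10x + x^2. Setting dATC/dx = −72/x^2 − 10 + 2x = 0 gives x = 6 (since 2·6^3 − 10·6^2 = 72).
min ATC = 72/6 + 38 − 10·6 + 6^2 = ¥26. That is the break-even price.
Between these two prices the firm operates at a loss; above ¥26 it earns a profit.

Shutdown price = ¥13; break-even price = ¥26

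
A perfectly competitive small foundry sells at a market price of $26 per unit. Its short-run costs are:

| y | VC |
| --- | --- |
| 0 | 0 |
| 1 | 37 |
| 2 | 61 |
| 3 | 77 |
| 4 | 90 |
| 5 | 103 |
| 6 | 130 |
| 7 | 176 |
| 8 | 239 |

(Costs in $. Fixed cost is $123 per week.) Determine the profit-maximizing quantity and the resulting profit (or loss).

y = 5; profit = -$96

Profit at each row (π = 26y − TC): y=0: -123; y=1: -134; y=2: -132; y=3: -122; y=4: -109; y=5: -96; y=6: -97; y=7: -117; y=8: -154.
Profit is maximized at y = 5. AVC there is 103/5 = $20.60 ≤ P, so producing beats shutting down (which would give -$123).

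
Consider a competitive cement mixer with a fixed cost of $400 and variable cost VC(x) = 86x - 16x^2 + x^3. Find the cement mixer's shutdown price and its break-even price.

Shutdown price = min AVC. AVC = 86 - 16x + x^2, with vertex at x = 8 and minimum $22.
ATC = 400/x + 86 - 16x + x^2. Setting dATC/dx = −400/x^2 − 16 + 2x = 0 gives x = 10 (since 2·10^3 − 16·10^2 = 400).
min ATC = 400/10 + 86 − 16·10 + 10^2 = $66. That is the break-even price.
Between these two prices the firm operates at a loss; above $66 it earns a profit.

Shutdown price = $22; break-even price = $66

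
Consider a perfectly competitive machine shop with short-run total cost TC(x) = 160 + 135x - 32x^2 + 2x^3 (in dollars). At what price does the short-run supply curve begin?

$7 per unit

The firm shuts down when price falls below the minimum of average variable cost. AVC = VC/x = 135 - 32x + 2x^2.
dAVC/dx = -32 + 4x = 0 gives x = 8. min AVC = 135 - 32·8 + 2·8^2 = 7.
The firm shuts down for any P below $7.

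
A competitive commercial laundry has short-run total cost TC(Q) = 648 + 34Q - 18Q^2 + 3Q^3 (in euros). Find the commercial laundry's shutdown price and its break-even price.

Shutdown price = €7; break-even price = €142

AVC = 34 - 18Q + 3Q^2; minimized at Q = 3, giving min AVC = €7. That is the shutdown price.
ATC = 648/Q + 34 - 18Q + 3Q^2. Setting dATC/dQ = −648/Q^2 − 18 + 6Q = 0 gives Q = 6 (since 6·6^3 − 18·6^2 = 648).
min ATC = 648/6 + 34 − 18·6 + 3·6^2 = €142. That is the break-even price.
Between these two prices the firm operates at a loss; above €142 it earns a profit.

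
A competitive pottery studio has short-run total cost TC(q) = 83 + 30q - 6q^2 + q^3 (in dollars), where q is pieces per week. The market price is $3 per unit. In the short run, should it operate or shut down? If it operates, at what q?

Variable cost is VC = 30q - 6q^2 + q^3, so AVC = VC/q = 30 - 6q + q^2 and MC = dTC/dq = 30 - 12q + 3q^2.
The AVC parabola has its vertex at q = 6/2 = 3, where AVC = 30 - 6·3 + 3^2 = $21.
P = $3 lies below min AVC = $21; no output level covers variable cost.
The firm minimizes its loss by shutting down and losing only its fixed cost of $83.

Shut down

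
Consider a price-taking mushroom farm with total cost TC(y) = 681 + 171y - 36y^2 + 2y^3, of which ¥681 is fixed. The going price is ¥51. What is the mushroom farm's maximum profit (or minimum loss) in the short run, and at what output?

AVC = 171 - 36y + 2y^2; min AVC = ¥9 at y = 9. Since P = ¥51 ≥ min AVC, the firm produces.
MC = 171 - 72y + 6y^2. Setting P = MC and taking the root on the rising branch gives y* = 10.
TR = 51·10 = 510. TC = 681 + 110 = 791. Profit = 510 − 791 = -¥281.
Shutting down would mean losing the fixed cost of ¥681, so operating at a loss of ¥281 is better by ¥400.

Profit = -¥281 at y = 10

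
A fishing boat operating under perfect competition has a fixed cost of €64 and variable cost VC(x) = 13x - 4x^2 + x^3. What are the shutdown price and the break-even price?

AVC = 13 - 4x + x^2; minimized at x = 2, giving min AVC = €9. That is the shutdown price.
ATC = 64/x + 13 - 4x + x^2. Setting dATC/dx = −64/x^2 − 4 + 2x = 0 gives x = 4 (since 2·4^3 − 4·4^2 = 64).
min ATC = 64/4 + 13 − 4·4 + 4^2 = €29. That is the break-even price.
For €9 ≤ P < €29 the firm produces at a loss; below €9 it shuts down.

Shutdown price = €9; break-even price = €29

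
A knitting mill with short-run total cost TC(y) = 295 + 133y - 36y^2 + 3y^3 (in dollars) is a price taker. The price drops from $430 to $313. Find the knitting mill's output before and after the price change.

Output falls from 11 to 10

AVC = 133 - 36y + 3y^2, minimized at y = 6 where min AVC = $25. MC = 133 - 72y + 9y^2.
At P = $430 ≥ min AVC, set P = MC on the rising branch: y = 11.
At P = $313 ≥ min AVC, set P = MC: y = 10. The firm stays open but cuts output.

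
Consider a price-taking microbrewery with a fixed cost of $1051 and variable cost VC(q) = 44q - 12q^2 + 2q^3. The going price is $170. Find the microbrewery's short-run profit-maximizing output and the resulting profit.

Profit = -$267 at q = 7

AVC = 44 - 12q + 2q^2; min AVC = $26 at q = 3. Since P = $170 ≥ min AVC, the firm produces.
MC = 44 - 24q + 6q^2. Setting P = MC and taking the root on the rising branch gives q* = 7.
TR = 170·7 = 1190. TC = 1051 + 406 = 1457. Profit = 1190 − 1457 = -$267.
By producing, the firm covers all variable cost plus $784 of fixed cost; shutting down would lose the full $1051.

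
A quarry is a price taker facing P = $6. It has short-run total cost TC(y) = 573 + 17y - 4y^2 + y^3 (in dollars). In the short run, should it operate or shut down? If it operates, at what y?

Shut down

Strip out fixed cost: VC = 17y - 4y^2 + y^3. Then AVC = 17 - 4y + y^2 and MC = 17 - 8y + 3y^2.
AVC is minimized where dAVC/dy = -4 + 2y = 0, at y = 2; min AVC = 17 - 4·2 + 2^2 = $13.
With P < min AVC ($6 < $13), every unit sold adds to the loss.
Shutting down limits the loss to fixed cost, $573.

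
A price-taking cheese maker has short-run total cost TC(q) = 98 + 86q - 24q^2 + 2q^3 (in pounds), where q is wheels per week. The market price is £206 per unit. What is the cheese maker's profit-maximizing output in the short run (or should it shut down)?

Produce at q = 10

From TC, MC = TC'(q) = 86 - 48q + 6q^2 and AVC = VC/q = 86 - 24q + 2q^2.
AVC hits its minimum where MC = AVC, at q = 6, giving min AVC = 86 - 24·6 + 2·6^2 = £14.
Because £206 ≥ £14, revenue can cover variable cost; the firm operates.
P = MC gives -120 - 48q + 6q^2 = 0, with roots -2 and 10. Take the larger (rising MC): q* = 10.
Check: AVC at q = 10 is £46 ≤ P, so revenue covers variable cost.
Profit = P·q − TC = 206·10 − 558 = £1502.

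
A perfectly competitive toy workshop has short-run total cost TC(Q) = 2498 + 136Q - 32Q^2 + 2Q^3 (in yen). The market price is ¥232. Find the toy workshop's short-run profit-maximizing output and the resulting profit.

AVC = 136 - 32Q + 2Q^2 has its minimum ¥8 at Q = 8; price ¥232 clears that bar, so the firm operates.
MC = 136 - 64Q + 6Q^2. Setting P = MC and taking the root on the rising branch gives Q* = 12.
TR = 232·12 = 2784. TC = 2498 + 480 = 2978. Profit = 2784 − 2978 = -¥194.
That loss of ¥194 beats the ¥2498 the firm would lose by shutting down; producing recovers ¥2304 of fixed cost.

Profit = -¥194 at Q = 12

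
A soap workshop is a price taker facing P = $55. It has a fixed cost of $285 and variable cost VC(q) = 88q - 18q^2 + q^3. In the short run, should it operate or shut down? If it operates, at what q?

From TC, MC = TC'(q) = 88 - 36q + 3q^2 and AVC = VC/q = 88 - 18q + q^2.
The AVC parabola has its vertex at q = 18/2 = 9, where AVC = 88 - 18·9 + 9^2 = $7.
Because $55 ≥ $7, revenue can cover variable cost; the firm operates.
Set P = MC: 55 = 88 - 36q + 3q^2 → 33 - 36q + 3q^2 = 0. The roots are q = 1 and q = 11; the profit-maximizing output is on the rising part of MC, so q* = 11.
Check: AVC at q = 11 is $11 ≤ P, so revenue covers variable cost.
Profit = P·q − TC = 55·11 − 406 = $199.

Produce at q = 11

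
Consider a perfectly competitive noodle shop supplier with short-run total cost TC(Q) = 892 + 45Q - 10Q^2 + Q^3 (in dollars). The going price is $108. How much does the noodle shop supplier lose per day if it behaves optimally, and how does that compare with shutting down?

AVC = 45 - 10Q + Q^2 has its minimum $20 at Q = 5; price $108 clears that bar, so the firm operates.
MC = 45 - 20Q + 3Q^2. Setting P = MC and taking the root on the rising branch gives Q* = 9.
TR = 108·9 = 972. TC = 892 + 324 = 1216. Profit = 972 − 1216 = -$244.
That loss of $244 beats the $892 the firm would lose by shutting down; producing recovers $648 of fixed cost.

Profit = -$244 at Q = 9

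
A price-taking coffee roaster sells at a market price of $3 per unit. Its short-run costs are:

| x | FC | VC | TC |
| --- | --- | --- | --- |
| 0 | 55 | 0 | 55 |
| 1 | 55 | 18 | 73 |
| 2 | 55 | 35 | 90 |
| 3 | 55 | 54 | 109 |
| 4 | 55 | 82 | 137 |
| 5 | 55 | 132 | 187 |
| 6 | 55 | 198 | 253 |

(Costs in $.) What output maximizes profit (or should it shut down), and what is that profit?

Tabulate TR − TC: x=0: -55; x=1: -70; x=2: -84; x=3: -100; x=4: -125; x=5: -172; x=6: -235.
Profit is highest at x = 0. Equivalently, the lowest AVC in the table is 35/2 ≈ $17.50 at x = 2, and P = $3 falls below it — price never covers variable cost, so the firm shuts down and loses only its fixed cost.

x = 0 (shut down); profit = -$55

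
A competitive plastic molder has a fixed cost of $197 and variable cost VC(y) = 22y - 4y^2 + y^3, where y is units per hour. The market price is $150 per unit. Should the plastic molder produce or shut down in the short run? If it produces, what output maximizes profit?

Produce at y = 8

From TC, MC = TC'(y) = 22 - 8y + 3y^2 and AVC = VC/y = 22 - 4y + y^2.
The AVC parabola has its vertex at y = 4/2 = 2, where AVC = 22 - 4·2 + 2^2 = $18.
Because $150 ≥ $18, revenue can cover variable cost; the firm operates.
Set P = MC: 150 = 22 - 8y + 3y^2 → -128 - 8y + 3y^2 = 0. The roots are y = -16/3 and y = 8; the profit-maximizing output is on the rising part of MC, so y* = 8.
Check: AVC at y = 8 is $54 ≤ P, so revenue covers variable cost.
Profit = P·y − TC = 150·8 − 629 = $571.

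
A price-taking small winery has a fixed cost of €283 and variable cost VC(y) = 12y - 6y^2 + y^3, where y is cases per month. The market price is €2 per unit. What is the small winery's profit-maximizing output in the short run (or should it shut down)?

Strip out fixed cost: VC = 12y - 6y^2 + y^3. Then AVC = 12 - 6y + y^2 and MC = 12 - 12y + 3y^2.
AVC hits its minimum where MC = AVC, at y = 3, giving min AVC = 12 - 6·3 + 3^2 = €3.
Since P = €2 < min AVC = €3, price fails to cover variable cost at any output.
Best response: produce nothing and absorb the €283 fixed cost.

Shut down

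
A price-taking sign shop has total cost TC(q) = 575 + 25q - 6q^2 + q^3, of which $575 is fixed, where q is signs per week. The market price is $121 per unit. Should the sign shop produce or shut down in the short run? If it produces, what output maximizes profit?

Produce at q = 8

Variable cost is VC = 25q - 6q^2 + q^3, so AVC = VC/q = 25 - 6q + q^2 and MC = dTC/dq = 25 - 12q + 3q^2.
The AVC parabola has its vertex at q = 6/2 = 3, where AVC = 25 - 6·3 + 3^2 = $16.
Because $121 ≥ $16, revenue can cover variable cost; the firm operates.
Solving P = MC: -96 - 12q + 3q^2 = 0 ⇒ q = -4 or 8. On the upward-sloping branch, q* = 8.
Check: AVC at q = 8 is $41 ≤ P, so revenue covers variable cost.
Profit = P·q − TC = 121·8 − 903 = $65.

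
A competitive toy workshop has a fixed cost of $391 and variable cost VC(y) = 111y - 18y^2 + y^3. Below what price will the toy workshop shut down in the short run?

The shutdown price is the minimum of AVC. VC = 111y - 18y^2 + y^3, so AVC = 111 - 18y + y^2.
dAVC/dy = -18 + 2y = 0 gives y = 9. min AVC = 111 - 18·9 + 9^2 = 30.
The firm shuts down for any P below $30.

$30 per unit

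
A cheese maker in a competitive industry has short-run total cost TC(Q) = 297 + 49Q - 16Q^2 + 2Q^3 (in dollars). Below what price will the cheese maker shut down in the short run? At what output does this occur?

The shutdown price is the minimum of AVC. VC = 49Q - 16Q^2 + 2Q^3, so AVC = 49 - 16Q + 2Q^2.
dAVC/dQ = -16 + 4Q = 0 gives Q = 4. min AVC = 49 - 16·4 + 2·4^2 = 17.
For P < $17 the firm produces nothing.

$17 per unit, at Q = 4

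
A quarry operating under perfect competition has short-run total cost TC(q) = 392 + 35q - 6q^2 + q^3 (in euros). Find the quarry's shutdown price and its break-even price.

Shutdown price = €26; break-even price = €98

AVC = 35 - 6q + q^2; minimized at q = 3, giving min AVC = €26. That is the shutdown price.
ATC = 392/q + 35 - 6q + q^2. Setting dATC/dq = −392/q^2 − 6 + 2q = 0 gives q = 7 (since 2·7^3 − 6·7^2 = 392).
min ATC = 392/7 + 35 − 6·7 + 7^2 = €98. That is the break-even price.
Between these two prices the firm operates at a loss; above €98 it earns a profit.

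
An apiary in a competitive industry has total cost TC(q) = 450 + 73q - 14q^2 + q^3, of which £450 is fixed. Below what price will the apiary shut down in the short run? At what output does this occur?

The shutdown price is the minimum of AVC. VC = 73q - 14q^2 + q^3, so AVC = 73 - 14q + q^2.
At the minimum of AVC, MC = AVC. MC = 73 - 28q + 3q^2; setting MC = AVC gives 2q^2 - 14q = 0, so q = 7. min AVC = 24.
For P < £24 the firm produces nothing.

£24 per unit, at q = 7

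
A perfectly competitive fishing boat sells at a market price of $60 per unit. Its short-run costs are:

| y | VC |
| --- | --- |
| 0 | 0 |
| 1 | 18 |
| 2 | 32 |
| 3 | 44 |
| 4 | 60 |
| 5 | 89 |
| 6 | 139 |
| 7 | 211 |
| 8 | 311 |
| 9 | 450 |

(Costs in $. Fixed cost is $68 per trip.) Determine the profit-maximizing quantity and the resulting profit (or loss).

y = 6; profit = $153

Compute π = P·y − TC at each output: y=0: -68; y=1: -26; y=2: 20; y=3: 68; y=4: 112; y=5: 143; y=6: 153; y=7: 141; y=8: 101; y=9: 22.
Profit is maximized at y = 6. AVC there is 139/6 = $23.17 ≤ P, so producing beats shutting down (which would give -$68).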